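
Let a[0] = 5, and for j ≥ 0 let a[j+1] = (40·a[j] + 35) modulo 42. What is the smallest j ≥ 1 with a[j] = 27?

2

a[0] = 5,  a[1] = 25,  a[2] = 27,  a[3] = 23,  a[4] = 31,  a[5] = 15,  a[6] = 5.
The sequence repeats with period 6.
The value 27 first appears (with j ≥ 1) at a[2].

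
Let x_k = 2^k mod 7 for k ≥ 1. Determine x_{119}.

4

Computing terms: x_1 = 2, x_2 = 4, x_3 = 1, x_4 = 2.
Since x_4 = x_1 = 2, the sequence is periodic with period 3.
(119 - 1) mod 3 = 1, so x_{119} = x_2 = 4.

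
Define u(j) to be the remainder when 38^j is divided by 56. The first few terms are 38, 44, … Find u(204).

u(1) = 38, u(2) = 44, u(3) = 48, u(4) = 32, u(5) = 40, u(6) = 8, u(7) = 24, u(8) = 16, u(9) = 48.
Since u(9) = u(3) = 48, the sequence is eventually periodic: after a pre-period of length 2 it cycles with period 6.
For j ≥ 3, u(j) depends only on (j - 3) mod 6. (204 - 3) mod 6 = 3, so u(204) = u(6) = 8.

8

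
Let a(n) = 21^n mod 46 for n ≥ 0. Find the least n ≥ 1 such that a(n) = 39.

Listing terms: a(0) = 1,  a(1) = 21,  a(2) = 27,  a(3) = 15,  a(4) = 39,  a(5) = 37,  a(6) = 41,  a(7) = 33,  a(8) = 3,  a(9) = 17,  a(10) = 35,  a(11) = 45,  a(12) = 25,  a(13) = 19,  a(14) = 31,  a(15) = 7,  a(16) = 9,  a(17) = 5,  a(18) = 13,  a(19) = 43,  a(20) = 29,  a(21) = 11,  a(22) = 1.
Since a(22) = a(0) = 1, the sequence is periodic with period 22.
The value 39 first appears (with n ≥ 1) at a(4).

4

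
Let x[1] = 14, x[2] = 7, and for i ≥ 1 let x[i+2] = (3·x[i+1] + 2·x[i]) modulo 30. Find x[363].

We have x[1] = 14,  x[2] = 7,  x[3] = 19,  x[4] = 11,  x[5] = 11,  x[6] = 25,  x[7] = 7,  x[8] = 11,  x[9] = 17,  x[10] = 13,  x[11] = 13,  x[12] = 5,  x[13] = 11,  x[14] = 13,  x[15] = 1,  x[16] = 29,  x[17] = 29,  x[18] = 25,  x[19] = 13,  x[20] = 29,  x[21] = 23,  x[22] = 7,  x[23] = 7,  x[24] = 5,  x[25] = 29,  x[26] = 7,  x[27] = 19.
Since (x[26], x[27]) = (x[2], x[3]) = (7, 19) (two consecutive terms determine the rest), the sequence is eventually periodic: after a pre-period of length 1 it cycles with period 24.
For i ≥ 2, x[i] depends only on (i - 2) mod 24. (363 - 2) mod 24 = 1, so x[363] = x[3] = 19.

19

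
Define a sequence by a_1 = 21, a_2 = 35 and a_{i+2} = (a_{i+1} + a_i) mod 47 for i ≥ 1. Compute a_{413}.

0

We have a_1 = 21; a_2 = 35; a_3 = 9; a_4 = 44; a_5 = 6; a_6 = 3; a_7 = 9; a_8 = 12; a_9 = 21; a_{10} = 33; a_{11} = 7; a_{12} = 40; a_{13} = 0; a_{14} = 40; a_{15} = 40; a_{16} = 33; a_{17} = 26; a_{18} = 12; a_{19} = 38; a_{20} = 3; a_{21} = 41; a_{22} = 44; a_{23} = 38; a_{24} = 35; a_{25} = 26; a_{26} = 14; a_{27} = 40; a_{28} = 7; a_{29} = 0; a_{30} = 7; a_{31} = 7; a_{32} = 14; a_{33} = 21; a_{34} = 35.
Since (a_{33}, a_{34}) = (a_1, a_2) = (21, 35) (two consecutive terms determine the rest), the sequence is periodic with period 32.
So a_{413} = a_{1 + ((413-1) mod 32)} = a_{29} = 0.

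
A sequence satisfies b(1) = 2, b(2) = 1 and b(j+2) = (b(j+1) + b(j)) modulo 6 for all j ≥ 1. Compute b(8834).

Computing terms: b(1) = 2; b(2) = 1; b(3) = 3; b(4) = 4; b(5) = 1; b(6) = 5; b(7) = 0; b(8) = 5; b(9) = 5; b(10) = 4; b(11) = 3; b(12) = 1; b(13) = 4; b(14) = 5; b(15) = 3; b(16) = 2; b(17) = 5; b(18) = 1; b(19) = 0; b(20) = 1; b(21) = 1; b(22) = 2; b(23) = 3; b(24) = 5; b(25) = 2; b(26) = 1.
Since (b(25), b(26)) = (b(1), b(2)) = (2, 1) (two consecutive terms determine the rest), the sequence is periodic with period 24.
So b(8834) = b(1 + ((8834-1) mod 24)) = b(2) = 1.

1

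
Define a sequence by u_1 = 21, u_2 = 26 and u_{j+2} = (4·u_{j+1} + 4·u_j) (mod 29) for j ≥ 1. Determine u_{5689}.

12

Listing terms: u_1 = 21; u_2 = 26; u_3 = 14; u_4 = 15; u_5 = 0; u_6 = 2; u_7 = 8; u_8 = 11; u_9 = 18; u_{10} = 0; u_{11} = 14; u_{12} = 27; u_{13} = 19; u_{14} = 10; u_{15} = 0; u_{16} = 11; u_{17} = 15; u_{18} = 17; u_{19} = 12; u_{20} = 0; u_{21} = 19; u_{22} = 18; u_{23} = 3; u_{24} = 26; u_{25} = 0; u_{26} = 17; u_{27} = 10; u_{28} = 21; u_{29} = 8; u_{30} = 0; u_{31} = 3; u_{32} = 12; u_{33} = 2; u_{34} = 27; u_{35} = 0; u_{36} = 21; u_{37} = 26.
Since (u_{36}, u_{37}) = (u_1, u_2) = (21, 26) (two consecutive terms determine the rest), the sequence is periodic with period 35.
(5689 - 1) mod 35 = 18, so u_{5689} = u_{19} = 12.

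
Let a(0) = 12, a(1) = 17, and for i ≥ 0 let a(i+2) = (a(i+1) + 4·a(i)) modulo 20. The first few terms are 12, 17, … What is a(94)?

13

Computing terms: a(0) = 12,  a(1) = 17,  a(2) = 5,  a(3) = 13,  a(4) = 13,  a(5) = 5,  a(6) = 17,  a(7) = 17,  a(8) = 5.
Since (a(7), a(8)) = (a(1), a(2)) = (17, 5) (two consecutive terms determine the rest), the sequence is eventually periodic: after a pre-period of length 1 it cycles with period 6.
For i ≥ 1, a(i) depends only on (i - 1) mod 6. (94 - 1) mod 6 = 3, so a(94) = a(4) = 13.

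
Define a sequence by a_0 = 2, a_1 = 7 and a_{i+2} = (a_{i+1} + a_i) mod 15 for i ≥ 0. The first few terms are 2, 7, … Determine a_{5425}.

1

Listing terms: a_0 = 2, a_1 = 7, a_2 = 9, a_3 = 1, a_4 = 10, a_5 = 11, a_6 = 6, a_7 = 2, a_8 = 8, a_9 = 10, a_{10} = 3, a_{11} = 13, a_{12} = 1, a_{13} = 14, a_{14} = 0, a_{15} = 14, a_{16} = 14, a_{17} = 13, a_{18} = 12, a_{19} = 10, a_{20} = 7, a_{21} = 2, a_{22} = 9, a_{23} = 11, a_{24} = 5, a_{25} = 1, a_{26} = 6, a_{27} = 7, a_{28} = 13, a_{29} = 5, a_{30} = 3, a_{31} = 8, a_{32} = 11, a_{33} = 4, a_{34} = 0, a_{35} = 4, a_{36} = 4, a_{37} = 8, a_{38} = 12, a_{39} = 5, a_{40} = 2, a_{41} = 7.
Since (a_{40}, a_{41}) = (a_0, a_1) = (2, 7) (two consecutive terms determine the rest), the sequence is periodic with period 40.
So a_{5425} = a_{0 + ((5425-0) mod 40)} = a_{25} = 1.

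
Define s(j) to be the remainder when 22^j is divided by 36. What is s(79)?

Computing terms: s(1) = 22, s(2) = 16, s(3) = 28, s(4) = 4, s(5) = 16.
Since s(5) = s(2) = 16, the sequence is eventually periodic: after a pre-period of length 1 it cycles with period 3.
For j ≥ 2, s(j) depends only on (j - 2) mod 3. (79 - 2) mod 3 = 2, so s(79) = s(4) = 4.

4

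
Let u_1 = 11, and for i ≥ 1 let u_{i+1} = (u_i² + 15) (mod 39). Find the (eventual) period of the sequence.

4

Listing terms: u_1 = 11, u_2 = 19, u_3 = 25, u_4 = 16, u_5 = 37, u_6 = 19.
Since u_6 = u_2 = 19, the sequence is eventually periodic: after a pre-period of length 1 it cycles with period 4.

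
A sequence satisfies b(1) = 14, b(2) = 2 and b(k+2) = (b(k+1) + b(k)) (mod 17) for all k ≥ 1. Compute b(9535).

Computing terms: b(1) = 14; b(2) = 2; b(3) = 16; b(4) = 1; b(5) = 0; b(6) = 1; b(7) = 1; b(8) = 2; b(9) = 3; b(10) = 5; b(11) = 8; b(12) = 13; b(13) = 4; b(14) = 0; b(15) = 4; b(16) = 4; b(17) = 8; b(18) = 12; b(19) = 3; b(20) = 15; b(21) = 1; b(22) = 16; b(23) = 0; b(24) = 16; b(25) = 16; b(26) = 15; b(27) = 14; b(28) = 12; b(29) = 9; b(30) = 4; b(31) = 13; b(32) = 0; b(33) = 13; b(34) = 13; b(35) = 9; b(36) = 5; b(37) = 14; b(38) = 2.
Since (b(37), b(38)) = (b(1), b(2)) = (14, 2) (two consecutive terms determine the rest), the sequence is periodic with period 36.
So b(9535) = b(1 + ((9535-1) mod 36)) = b(31) = 13.

13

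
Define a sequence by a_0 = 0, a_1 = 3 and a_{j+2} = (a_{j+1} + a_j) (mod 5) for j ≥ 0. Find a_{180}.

a_0 = 0, a_1 = 3, a_2 = 3, a_3 = 1, a_4 = 4, a_5 = 0, a_6 = 4, a_7 = 4, a_8 = 3, a_9 = 2, a_{10} = 0, a_{11} = 2, a_{12} = 2, a_{13} = 4, a_{14} = 1, a_{15} = 0, a_{16} = 1, a_{17} = 1, a_{18} = 2, a_{19} = 3, a_{20} = 0, a_{21} = 3.
Since (a_{20}, a_{21}) = (a_0, a_1) = (0, 3) (two consecutive terms determine the rest), the sequence is periodic with period 20.
(180 - 0) mod 20 = 0, so a_{180} = a_0 = 0.

0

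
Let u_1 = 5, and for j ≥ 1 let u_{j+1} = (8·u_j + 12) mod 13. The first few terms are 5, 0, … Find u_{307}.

12

We have u_1 = 5; u_2 = 0; u_3 = 12; u_4 = 4; u_5 = 5.
The sequence repeats with period 4.
So u_{307} = u_{1 + ((307-1) mod 4)} = u_3 = 12.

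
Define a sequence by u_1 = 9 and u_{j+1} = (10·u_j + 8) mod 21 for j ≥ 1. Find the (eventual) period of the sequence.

Computing terms: u_1 = 9; u_2 = 14; u_3 = 1; u_4 = 18; u_5 = 20; u_6 = 19; u_7 = 9.
Since u_7 = u_1 = 9, the sequence is periodic with period 6.

6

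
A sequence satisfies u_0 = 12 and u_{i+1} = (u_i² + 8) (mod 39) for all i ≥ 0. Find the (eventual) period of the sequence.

Listing terms: u_0 = 12, u_1 = 35, u_2 = 24, u_3 = 38, u_4 = 9, u_5 = 11, u_6 = 12.
The sequence repeats with period 6.

6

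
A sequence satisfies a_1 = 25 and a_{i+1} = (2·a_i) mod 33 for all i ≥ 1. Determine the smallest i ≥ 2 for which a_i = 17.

We have a_1 = 25; a_2 = 17; a_3 = 1; a_4 = 2; a_5 = 4; a_6 = 8; a_7 = 16; a_8 = 32; a_9 = 31; a_{10} = 29; a_{11} = 25.
The sequence repeats with period 10.
The value 17 first appears (with i ≥ 2) at a_2.

2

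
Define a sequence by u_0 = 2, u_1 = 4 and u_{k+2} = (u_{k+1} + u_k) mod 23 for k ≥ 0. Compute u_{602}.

Listing terms: u_0 = 2,  u_1 = 4,  u_2 = 6,  u_3 = 10,  u_4 = 16,  u_5 = 3,  u_6 = 19,  u_7 = 22,  u_8 = 18,  u_9 = 17,  u_{10} = 12,  u_{11} = 6,  u_{12} = 18,  u_{13} = 1,  u_{14} = 19,  u_{15} = 20,  u_{16} = 16,  u_{17} = 13,  u_{18} = 6,  u_{19} = 19,  u_{20} = 2,  u_{21} = 21,  u_{22} = 0,  u_{23} = 21,  u_{24} = 21,  u_{25} = 19,  u_{26} = 17,  u_{27} = 13,  u_{28} = 7,  u_{29} = 20,  u_{30} = 4,  u_{31} = 1,  u_{32} = 5,  u_{33} = 6,  u_{34} = 11,  u_{35} = 17,  u_{36} = 5,  u_{37} = 22,  u_{38} = 4,  u_{39} = 3,  u_{40} = 7,  u_{41} = 10,  u_{42} = 17,  u_{43} = 4,  u_{44} = 21,  u_{45} = 2,  u_{46} = 0,  u_{47} = 2,  u_{48} = 2,  u_{49} = 4.
Since (u_{48}, u_{49}) = (u_0, u_1) = (2, 4) (two consecutive terms determine the rest), the sequence is periodic with period 48.
So u_{602} = u_{0 + ((602-0) mod 48)} = u_{26} = 17.

17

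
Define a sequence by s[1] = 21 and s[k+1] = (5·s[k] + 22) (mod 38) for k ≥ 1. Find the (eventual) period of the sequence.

s[1] = 21; s[2] = 13; s[3] = 11; s[4] = 1; s[5] = 27; s[6] = 5; s[7] = 9; s[8] = 29; s[9] = 15; s[10] = 21.
Since s[10] = s[1] = 21, the sequence is periodic with period 9.

9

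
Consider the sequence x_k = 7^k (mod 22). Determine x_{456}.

Computing terms: x_1 = 7,  x_2 = 5,  x_3 = 13,  x_4 = 3,  x_5 = 21,  x_6 = 15,  x_7 = 17,  x_8 = 9,  x_9 = 19,  x_{10} = 1,  x_{11} = 7.
Since x_{11} = x_1 = 7, the sequence is periodic with period 10.
So x_{456} = x_{1 + ((456-1) mod 10)} = x_6 = 15.

15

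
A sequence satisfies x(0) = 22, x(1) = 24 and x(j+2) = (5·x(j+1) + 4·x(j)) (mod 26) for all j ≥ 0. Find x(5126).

Computing terms: x(0) = 22; x(1) = 24; x(2) = 0; x(3) = 18; x(4) = 12; x(5) = 2; x(6) = 6; x(7) = 12; x(8) = 6; x(9) = 0; x(10) = 24; x(11) = 16; x(12) = 20; x(13) = 8; x(14) = 16; x(15) = 8; x(16) = 0; x(17) = 6; x(18) = 4; x(19) = 18; x(20) = 2; x(21) = 4; x(22) = 2; x(23) = 0; x(24) = 8; x(25) = 14; x(26) = 24; x(27) = 20; x(28) = 14; x(29) = 20; x(30) = 0; x(31) = 2; x(32) = 10; x(33) = 6; x(34) = 18; x(35) = 10; x(36) = 18; x(37) = 0; x(38) = 20; x(39) = 22; x(40) = 8; x(41) = 24; x(42) = 22; x(43) = 24.
Since (x(42), x(43)) = (x(0), x(1)) = (22, 24) (two consecutive terms determine the rest), the sequence is periodic with period 42.
So x(5126) = x(0 + ((5126-0) mod 42)) = x(2) = 0.

0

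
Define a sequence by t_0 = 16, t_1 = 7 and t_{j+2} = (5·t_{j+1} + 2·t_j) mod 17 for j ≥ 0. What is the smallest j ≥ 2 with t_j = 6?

We have t_0 = 16,  t_1 = 7,  t_2 = 16,  t_3 = 9,  t_4 = 9,  t_5 = 12,  t_6 = 10,  t_7 = 6,  t_8 = 16,  t_9 = 7.
Since (t_8, t_9) = (t_0, t_1) = (16, 7) (two consecutive terms determine the rest), the sequence is periodic with period 8.
The value 6 first appears (with j ≥ 2) at t_7.

7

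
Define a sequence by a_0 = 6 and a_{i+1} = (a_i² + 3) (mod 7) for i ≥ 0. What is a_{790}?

3

a_0 = 6,  a_1 = 4,  a_2 = 5,  a_3 = 0,  a_4 = 3,  a_5 = 5.
Since a_5 = a_2 = 5, the sequence is eventually periodic: after a pre-period of length 2 it cycles with period 3.
For i ≥ 2, a_i depends only on (i - 2) mod 3. (790 - 2) mod 3 = 2, so a_{790} = a_4 = 3.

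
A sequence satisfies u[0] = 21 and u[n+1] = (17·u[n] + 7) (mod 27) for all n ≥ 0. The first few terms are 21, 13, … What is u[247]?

We have u[0] = 21, u[1] = 13, u[2] = 12, u[3] = 22, u[4] = 3, u[5] = 4, u[6] = 21.
The sequence repeats with period 6.
So u[247] = u[0 + ((247-0) mod 6)] = u[1] = 13.

13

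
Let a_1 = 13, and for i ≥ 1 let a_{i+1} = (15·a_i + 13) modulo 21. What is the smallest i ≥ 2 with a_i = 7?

Computing terms: a_1 = 13; a_2 = 19; a_3 = 4; a_4 = 10; a_5 = 16; a_6 = 1; a_7 = 7; a_8 = 13.
The sequence repeats with period 7.
The value 7 first appears (with i ≥ 2) at a_7.

7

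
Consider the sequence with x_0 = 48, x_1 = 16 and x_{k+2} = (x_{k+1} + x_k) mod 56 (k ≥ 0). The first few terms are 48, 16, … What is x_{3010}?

8

We have x_0 = 48, x_1 = 16, x_2 = 8, x_3 = 24, x_4 = 32, x_5 = 0, x_6 = 32, x_7 = 32, x_8 = 8, x_9 = 40, x_{10} = 48, x_{11} = 32, x_{12} = 24, x_{13} = 0, x_{14} = 24, x_{15} = 24, x_{16} = 48, x_{17} = 16.
The sequence repeats with period 16.
(3010 - 0) mod 16 = 2, so x_{3010} = x_2 = 8.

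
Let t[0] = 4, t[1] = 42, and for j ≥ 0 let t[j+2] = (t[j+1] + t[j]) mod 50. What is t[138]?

16

Computing terms: t[0] = 4; t[1] = 42; t[2] = 46; t[3] = 38; t[4] = 34; t[5] = 22; t[6] = 6; t[7] = 28; t[8] = 34; t[9] = 12; t[10] = 46; t[11] = 8; t[12] = 4; t[13] = 12; t[14] = 16; t[15] = 28; t[16] = 44; t[17] = 22; t[18] = 16; t[19] = 38; t[20] = 4; t[21] = 42.
The sequence repeats with period 20.
So t[138] = t[0 + ((138-0) mod 20)] = t[18] = 16.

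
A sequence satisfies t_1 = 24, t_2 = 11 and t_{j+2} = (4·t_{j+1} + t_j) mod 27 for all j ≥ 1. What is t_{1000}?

t_1 = 24; t_2 = 11; t_3 = 14; t_4 = 13; t_5 = 12; t_6 = 7; t_7 = 13; t_8 = 5; t_9 = 6; t_{10} = 2; t_{11} = 14; t_{12} = 4; t_{13} = 3; t_{14} = 16; t_{15} = 13; t_{16} = 14; t_{17} = 15; t_{18} = 20; t_{19} = 14; t_{20} = 22; t_{21} = 21; t_{22} = 25; t_{23} = 13; t_{24} = 23; t_{25} = 24; t_{26} = 11.
Since (t_{25}, t_{26}) = (t_1, t_2) = (24, 11) (two consecutive terms determine the rest), the sequence is periodic with period 24.
(1000 - 1) mod 24 = 15, so t_{1000} = t_{16} = 14.

14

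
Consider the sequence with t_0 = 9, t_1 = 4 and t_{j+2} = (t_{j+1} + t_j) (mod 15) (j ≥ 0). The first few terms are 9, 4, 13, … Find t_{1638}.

Listing terms: t_0 = 9,  t_1 = 4,  t_2 = 13,  t_3 = 2,  t_4 = 0,  t_5 = 2,  t_6 = 2,  t_7 = 4,  t_8 = 6,  t_9 = 10,  t_{10} = 1,  t_{11} = 11,  t_{12} = 12,  t_{13} = 8,  t_{14} = 5,  t_{15} = 13,  t_{16} = 3,  t_{17} = 1,  t_{18} = 4,  t_{19} = 5,  t_{20} = 9,  t_{21} = 14,  t_{22} = 8,  t_{23} = 7,  t_{24} = 0,  t_{25} = 7,  t_{26} = 7,  t_{27} = 14,  t_{28} = 6,  t_{29} = 5,  t_{30} = 11,  t_{31} = 1,  t_{32} = 12,  t_{33} = 13,  t_{34} = 10,  t_{35} = 8,  t_{36} = 3,  t_{37} = 11,  t_{38} = 14,  t_{39} = 10,  t_{40} = 9,  t_{41} = 4.
Since (t_{40}, t_{41}) = (t_0, t_1) = (9, 4) (two consecutive terms determine the rest), the sequence is periodic with period 40.
So t_{1638} = t_{0 + ((1638-0) mod 40)} = t_{38} = 14.

14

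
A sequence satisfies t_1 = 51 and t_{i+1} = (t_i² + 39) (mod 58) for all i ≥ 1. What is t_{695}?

t_1 = 51; t_2 = 30; t_3 = 11; t_4 = 44; t_5 = 3; t_6 = 48; t_7 = 23; t_8 = 46; t_9 = 9; t_{10} = 4; t_{11} = 55; t_{12} = 48.
Since t_{12} = t_6 = 48, the sequence is eventually periodic: after a pre-period of length 5 it cycles with period 6.
For i ≥ 6, t_i depends only on (i - 6) mod 6. (695 - 6) mod 6 = 5, so t_{695} = t_{11} = 55.

55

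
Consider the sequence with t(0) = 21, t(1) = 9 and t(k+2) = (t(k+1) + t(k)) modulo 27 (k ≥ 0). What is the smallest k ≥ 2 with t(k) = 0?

We have t(0) = 21,  t(1) = 9,  t(2) = 3,  t(3) = 12,  t(4) = 15,  t(5) = 0,  t(6) = 15,  t(7) = 15,  t(8) = 3,  t(9) = 18,  t(10) = 21,  t(11) = 12,  t(12) = 6,  t(13) = 18,  t(14) = 24,  t(15) = 15,  t(16) = 12,  t(17) = 0,  t(18) = 12,  t(19) = 12,  t(20) = 24,  t(21) = 9,  t(22) = 6,  t(23) = 15,  t(24) = 21,  t(25) = 9.
The sequence repeats with period 24.
The value 0 first appears (with k ≥ 2) at t(5).

5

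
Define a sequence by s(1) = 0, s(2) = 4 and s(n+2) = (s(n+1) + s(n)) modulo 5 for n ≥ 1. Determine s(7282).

4

Listing terms: s(1) = 0,  s(2) = 4,  s(3) = 4,  s(4) = 3,  s(5) = 2,  s(6) = 0,  s(7) = 2,  s(8) = 2,  s(9) = 4,  s(10) = 1,  s(11) = 0,  s(12) = 1,  s(13) = 1,  s(14) = 2,  s(15) = 3,  s(16) = 0,  s(17) = 3,  s(18) = 3,  s(19) = 1,  s(20) = 4,  s(21) = 0,  s(22) = 4.
The sequence repeats with period 20.
So s(7282) = s(1 + ((7282-1) mod 20)) = s(2) = 4.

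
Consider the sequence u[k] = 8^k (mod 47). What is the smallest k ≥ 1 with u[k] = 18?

13

Listing terms: u[0] = 1, u[1] = 8, u[2] = 17, u[3] = 42, u[4] = 7, u[5] = 9, u[6] = 25, u[7] = 12, u[8] = 2, u[9] = 16, u[10] = 34, u[11] = 37, u[12] = 14, u[13] = 18, u[14] = 3, u[15] = 24, u[16] = 4, u[17] = 32, u[18] = 21, u[19] = 27, u[20] = 28, u[21] = 36, u[22] = 6, u[23] = 1.
Since u[23] = u[0] = 1, the sequence is periodic with period 23.
The value 18 first appears (with k ≥ 1) at u[13].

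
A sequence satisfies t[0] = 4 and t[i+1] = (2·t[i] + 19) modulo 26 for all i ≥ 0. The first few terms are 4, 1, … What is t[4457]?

15

Listing terms: t[0] = 4,  t[1] = 1,  t[2] = 21,  t[3] = 9,  t[4] = 11,  t[5] = 15,  t[6] = 23,  t[7] = 13,  t[8] = 19,  t[9] = 5,  t[10] = 3,  t[11] = 25,  t[12] = 17,  t[13] = 1.
Since t[13] = t[1] = 1, the sequence is eventually periodic: after a pre-period of length 1 it cycles with period 12.
For i ≥ 1, t[i] depends only on (i - 1) mod 12. (4457 - 1) mod 12 = 4, so t[4457] = t[5] = 15.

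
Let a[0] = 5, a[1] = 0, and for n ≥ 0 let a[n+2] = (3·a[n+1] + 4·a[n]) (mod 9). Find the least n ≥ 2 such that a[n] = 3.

5

a[0] = 5,  a[1] = 0,  a[2] = 2,  a[3] = 6,  a[4] = 8,  a[5] = 3,  a[6] = 5,  a[7] = 0.
Since (a[6], a[7]) = (a[0], a[1]) = (5, 0) (two consecutive terms determine the rest), the sequence is periodic with period 6.
The value 3 first appears (with n ≥ 2) at a[5].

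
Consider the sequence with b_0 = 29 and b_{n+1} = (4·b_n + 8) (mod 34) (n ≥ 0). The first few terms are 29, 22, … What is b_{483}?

18

We have b_0 = 29, b_1 = 22, b_2 = 28, b_3 = 18, b_4 = 12, b_5 = 22.
Since b_5 = b_1 = 22, the sequence is eventually periodic: after a pre-period of length 1 it cycles with period 4.
For n ≥ 1, b_n depends only on (n - 1) mod 4. (483 - 1) mod 4 = 2, so b_{483} = b_3 = 18.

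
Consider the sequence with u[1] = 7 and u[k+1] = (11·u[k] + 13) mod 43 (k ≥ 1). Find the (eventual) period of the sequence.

7

u[1] = 7, u[2] = 4, u[3] = 14, u[4] = 38, u[5] = 1, u[6] = 24, u[7] = 19, u[8] = 7.
Since u[8] = u[1] = 7, the sequence is periodic with period 7.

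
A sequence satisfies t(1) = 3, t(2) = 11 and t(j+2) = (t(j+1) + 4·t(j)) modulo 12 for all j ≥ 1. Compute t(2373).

Computing terms: t(1) = 3; t(2) = 11; t(3) = 11; t(4) = 7; t(5) = 3; t(6) = 7; t(7) = 7; t(8) = 11; t(9) = 3; t(10) = 11.
The sequence repeats with period 8.
(2373 - 1) mod 8 = 4, so t(2373) = t(5) = 3.

3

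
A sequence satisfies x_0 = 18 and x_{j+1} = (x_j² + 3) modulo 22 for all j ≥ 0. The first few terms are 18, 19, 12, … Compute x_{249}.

We have x_0 = 18,  x_1 = 19,  x_2 = 12,  x_3 = 15,  x_4 = 8,  x_5 = 1,  x_6 = 4,  x_7 = 19.
Since x_7 = x_1 = 19, the sequence is eventually periodic: after a pre-period of length 1 it cycles with period 6.
For j ≥ 1, x_j depends only on (j - 1) mod 6. (249 - 1) mod 6 = 2, so x_{249} = x_3 = 15.

15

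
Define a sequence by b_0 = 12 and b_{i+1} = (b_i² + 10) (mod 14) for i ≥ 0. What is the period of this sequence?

b_0 = 12,  b_1 = 0,  b_2 = 10,  b_3 = 12.
The sequence repeats with period 3.

3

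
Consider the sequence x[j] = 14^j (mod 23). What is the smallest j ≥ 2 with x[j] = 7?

Listing terms: x[1] = 14, x[2] = 12, x[3] = 7, x[4] = 6, x[5] = 15, x[6] = 3, x[7] = 19, x[8] = 13, x[9] = 21, x[10] = 18, x[11] = 22, x[12] = 9, x[13] = 11, x[14] = 16, x[15] = 17, x[16] = 8, x[17] = 20, x[18] = 4, x[19] = 10, x[20] = 2, x[21] = 5, x[22] = 1, x[23] = 14.
Since x[23] = x[1] = 14, the sequence is periodic with period 22.
The value 7 first appears (with j ≥ 2) at x[3].

3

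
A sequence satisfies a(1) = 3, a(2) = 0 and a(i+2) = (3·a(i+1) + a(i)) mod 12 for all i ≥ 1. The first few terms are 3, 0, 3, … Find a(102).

Listing terms: a(1) = 3, a(2) = 0, a(3) = 3, a(4) = 9, a(5) = 6, a(6) = 3, a(7) = 3, a(8) = 0.
The sequence repeats with period 6.
So a(102) = a(1 + ((102-1) mod 6)) = a(6) = 3.

3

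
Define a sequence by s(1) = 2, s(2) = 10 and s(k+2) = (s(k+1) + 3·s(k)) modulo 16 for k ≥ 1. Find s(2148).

Listing terms: s(1) = 2, s(2) = 10, s(3) = 0, s(4) = 14, s(5) = 14, s(6) = 8, s(7) = 2, s(8) = 10.
Since (s(7), s(8)) = (s(1), s(2)) = (2, 10) (two consecutive terms determine the rest), the sequence is periodic with period 6.
So s(2148) = s(1 + ((2148-1) mod 6)) = s(6) = 8.

8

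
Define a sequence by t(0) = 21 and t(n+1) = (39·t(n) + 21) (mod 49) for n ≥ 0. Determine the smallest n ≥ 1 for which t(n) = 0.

We have t(0) = 21, t(1) = 7, t(2) = 0, t(3) = 21.
Since t(3) = t(0) = 21, the sequence is periodic with period 3.
The value 0 first appears (with n ≥ 1) at t(2).

2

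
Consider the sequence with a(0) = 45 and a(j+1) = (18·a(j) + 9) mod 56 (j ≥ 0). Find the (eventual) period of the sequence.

We have a(0) = 45,  a(1) = 35,  a(2) = 23,  a(3) = 31,  a(4) = 7,  a(5) = 23.
Since a(5) = a(2) = 23, the sequence is eventually periodic: after a pre-period of length 2 it cycles with period 3.

3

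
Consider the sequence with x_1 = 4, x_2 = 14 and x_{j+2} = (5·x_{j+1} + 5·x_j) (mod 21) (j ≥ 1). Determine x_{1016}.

We have x_1 = 4, x_2 = 14, x_3 = 6, x_4 = 16, x_5 = 5, x_6 = 0, x_7 = 4, x_8 = 20, x_9 = 15, x_{10} = 7, x_{11} = 5, x_{12} = 18, x_{13} = 10, x_{14} = 14, x_{15} = 15, x_{16} = 19, x_{17} = 2, x_{18} = 0, x_{19} = 10, x_{20} = 8, x_{21} = 6, x_{22} = 7, x_{23} = 2, x_{24} = 3, x_{25} = 4, x_{26} = 14.
Since (x_{25}, x_{26}) = (x_1, x_2) = (4, 14) (two consecutive terms determine the rest), the sequence is periodic with period 24.
So x_{1016} = x_{1 + ((1016-1) mod 24)} = x_8 = 20.

20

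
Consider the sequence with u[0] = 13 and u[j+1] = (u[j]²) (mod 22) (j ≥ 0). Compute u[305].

15

u[0] = 13,  u[1] = 15,  u[2] = 5,  u[3] = 3,  u[4] = 9,  u[5] = 15.
Since u[5] = u[1] = 15, the sequence is eventually periodic: after a pre-period of length 1 it cycles with period 4.
For j ≥ 1, u[j] depends only on (j - 1) mod 4. (305 - 1) mod 4 = 0, so u[305] = u[1] = 15.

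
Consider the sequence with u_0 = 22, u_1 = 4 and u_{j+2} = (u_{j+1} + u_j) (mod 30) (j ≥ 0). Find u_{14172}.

14

We have u_0 = 22, u_1 = 4, u_2 = 26, u_3 = 0, u_4 = 26, u_5 = 26, u_6 = 22, u_7 = 18, u_8 = 10, u_9 = 28, u_{10} = 8, u_{11} = 6, u_{12} = 14, u_{13} = 20, u_{14} = 4, u_{15} = 24, u_{16} = 28, u_{17} = 22, u_{18} = 20, u_{19} = 12, u_{20} = 2, u_{21} = 14, u_{22} = 16, u_{23} = 0, u_{24} = 16, u_{25} = 16, u_{26} = 2, u_{27} = 18, u_{28} = 20, u_{29} = 8, u_{30} = 28, u_{31} = 6, u_{32} = 4, u_{33} = 10, u_{34} = 14, u_{35} = 24, u_{36} = 8, u_{37} = 2, u_{38} = 10, u_{39} = 12, u_{40} = 22, u_{41} = 4.
The sequence repeats with period 40.
So u_{14172} = u_{0 + ((14172-0) mod 40)} = u_{12} = 14.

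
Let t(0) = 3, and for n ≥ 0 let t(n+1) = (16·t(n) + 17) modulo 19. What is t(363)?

t(0) = 3, t(1) = 8, t(2) = 12, t(3) = 0, t(4) = 17, t(5) = 4, t(6) = 5, t(7) = 2, t(8) = 11, t(9) = 3.
Since t(9) = t(0) = 3, the sequence is periodic with period 9.
(363 - 0) mod 9 = 3, so t(363) = t(3) = 0.

0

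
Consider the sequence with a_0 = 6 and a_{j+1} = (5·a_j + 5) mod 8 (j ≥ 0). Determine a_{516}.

Computing terms: a_0 = 6; a_1 = 3; a_2 = 4; a_3 = 1; a_4 = 2; a_5 = 7; a_6 = 0; a_7 = 5; a_8 = 6.
Since a_8 = a_0 = 6, the sequence is periodic with period 8.
(516 - 0) mod 8 = 4, so a_{516} = a_4 = 2.

2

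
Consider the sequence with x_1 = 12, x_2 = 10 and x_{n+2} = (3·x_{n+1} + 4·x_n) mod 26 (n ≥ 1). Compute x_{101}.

16

We have x_1 = 12,  x_2 = 10,  x_3 = 0,  x_4 = 14,  x_5 = 16,  x_6 = 0,  x_7 = 12,  x_8 = 10.
Since (x_7, x_8) = (x_1, x_2) = (12, 10) (two consecutive terms determine the rest), the sequence is periodic with period 6.
So x_{101} = x_{1 + ((101-1) mod 6)} = x_5 = 16.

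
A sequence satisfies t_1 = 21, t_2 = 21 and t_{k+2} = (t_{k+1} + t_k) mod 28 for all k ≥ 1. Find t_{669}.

14

Listing terms: t_1 = 21; t_2 = 21; t_3 = 14; t_4 = 7; t_5 = 21; t_6 = 0; t_7 = 21; t_8 = 21.
The sequence repeats with period 6.
(669 - 1) mod 6 = 2, so t_{669} = t_3 = 14.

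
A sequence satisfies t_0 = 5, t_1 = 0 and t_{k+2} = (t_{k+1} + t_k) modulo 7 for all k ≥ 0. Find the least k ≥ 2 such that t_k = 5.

2

Computing terms: t_0 = 5, t_1 = 0, t_2 = 5, t_3 = 5, t_4 = 3, t_5 = 1, t_6 = 4, t_7 = 5, t_8 = 2, t_9 = 0, t_{10} = 2, t_{11} = 2, t_{12} = 4, t_{13} = 6, t_{14} = 3, t_{15} = 2, t_{16} = 5, t_{17} = 0.
Since (t_{16}, t_{17}) = (t_0, t_1) = (5, 0) (two consecutive terms determine the rest), the sequence is periodic with period 16.
The value 5 first appears (with k ≥ 2) at t_2.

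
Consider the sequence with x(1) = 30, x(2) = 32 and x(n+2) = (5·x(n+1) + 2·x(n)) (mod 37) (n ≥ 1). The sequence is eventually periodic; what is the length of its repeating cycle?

36

x(1) = 30; x(2) = 32; x(3) = 35; x(4) = 17; x(5) = 7; x(6) = 32; x(7) = 26; x(8) = 9; x(9) = 23; x(10) = 22; x(11) = 8; x(12) = 10; x(13) = 29; x(14) = 17; x(15) = 32; x(16) = 9; x(17) = 35; x(18) = 8; x(19) = 36; x(20) = 11; x(21) = 16; x(22) = 28; x(23) = 24; x(24) = 28; x(25) = 3; x(26) = 34; x(27) = 28; x(28) = 23; x(29) = 23; x(30) = 13; x(31) = 0; x(32) = 26; x(33) = 19; x(34) = 36; x(35) = 33; x(36) = 15; x(37) = 30; x(38) = 32.
The sequence repeats with period 36.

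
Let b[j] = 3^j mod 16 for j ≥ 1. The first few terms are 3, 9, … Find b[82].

9

b[1] = 3,  b[2] = 9,  b[3] = 11,  b[4] = 1,  b[5] = 3.
The sequence repeats with period 4.
So b[82] = b[1 + ((82-1) mod 4)] = b[2] = 9.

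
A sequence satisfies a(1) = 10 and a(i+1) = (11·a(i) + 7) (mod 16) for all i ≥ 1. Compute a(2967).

Listing terms: a(1) = 10, a(2) = 5, a(3) = 14, a(4) = 1, a(5) = 2, a(6) = 13, a(7) = 6, a(8) = 9, a(9) = 10.
The sequence repeats with period 8.
So a(2967) = a(1 + ((2967-1) mod 8)) = a(7) = 6.

6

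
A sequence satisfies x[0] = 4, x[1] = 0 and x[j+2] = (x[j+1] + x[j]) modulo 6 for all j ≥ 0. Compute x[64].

4

We have x[0] = 4, x[1] = 0, x[2] = 4, x[3] = 4, x[4] = 2, x[5] = 0, x[6] = 2, x[7] = 2, x[8] = 4, x[9] = 0.
The sequence repeats with period 8.
(64 - 0) mod 8 = 0, so x[64] = x[0] = 4.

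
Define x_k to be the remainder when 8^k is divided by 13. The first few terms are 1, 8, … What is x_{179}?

5

Listing terms: x_0 = 1, x_1 = 8, x_2 = 12, x_3 = 5, x_4 = 1.
The sequence repeats with period 4.
So x_{179} = x_{0 + ((179-0) mod 4)} = x_3 = 5.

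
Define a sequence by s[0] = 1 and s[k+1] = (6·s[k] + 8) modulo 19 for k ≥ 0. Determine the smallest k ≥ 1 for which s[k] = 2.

We have s[0] = 1,  s[1] = 14,  s[2] = 16,  s[3] = 9,  s[4] = 5,  s[5] = 0,  s[6] = 8,  s[7] = 18,  s[8] = 2,  s[9] = 1.
Since s[9] = s[0] = 1, the sequence is periodic with period 9.
The value 2 first appears (with k ≥ 1) at s[8].

8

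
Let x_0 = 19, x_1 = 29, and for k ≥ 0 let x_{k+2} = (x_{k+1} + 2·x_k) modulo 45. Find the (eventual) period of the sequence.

Listing terms: x_0 = 19, x_1 = 29, x_2 = 22, x_3 = 35, x_4 = 34, x_5 = 14, x_6 = 37, x_7 = 20, x_8 = 4, x_9 = 44, x_{10} = 7, x_{11} = 5, x_{12} = 19, x_{13} = 29.
Since (x_{12}, x_{13}) = (x_0, x_1) = (19, 29) (two consecutive terms determine the rest), the sequence is periodic with period 12.

12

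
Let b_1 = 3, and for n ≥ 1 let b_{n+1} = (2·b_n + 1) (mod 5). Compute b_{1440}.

b_1 = 3; b_2 = 2; b_3 = 0; b_4 = 1; b_5 = 3.
Since b_5 = b_1 = 3, the sequence is periodic with period 4.
(1440 - 1) mod 4 = 3, so b_{1440} = b_4 = 1.

1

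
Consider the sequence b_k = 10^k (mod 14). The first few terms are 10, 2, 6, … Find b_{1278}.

8

b_1 = 10; b_2 = 2; b_3 = 6; b_4 = 4; b_5 = 12; b_6 = 8; b_7 = 10.
The sequence repeats with period 6.
(1278 - 1) mod 6 = 5, so b_{1278} = b_6 = 8.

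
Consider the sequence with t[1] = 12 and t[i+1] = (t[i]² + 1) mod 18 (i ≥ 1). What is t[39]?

2

Listing terms: t[1] = 12,  t[2] = 1,  t[3] = 2,  t[4] = 5,  t[5] = 8,  t[6] = 11,  t[7] = 14,  t[8] = 17,  t[9] = 2.
Since t[9] = t[3] = 2, the sequence is eventually periodic: after a pre-period of length 2 it cycles with period 6.
For i ≥ 3, t[i] depends only on (i - 3) mod 6. (39 - 3) mod 6 = 0, so t[39] = t[3] = 2.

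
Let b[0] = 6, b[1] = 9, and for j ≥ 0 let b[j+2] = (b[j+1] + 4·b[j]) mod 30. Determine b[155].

27

Computing terms: b[0] = 6; b[1] = 9; b[2] = 3; b[3] = 9; b[4] = 21; b[5] = 27; b[6] = 21; b[7] = 9; b[8] = 3.
Since (b[7], b[8]) = (b[1], b[2]) = (9, 3) (two consecutive terms determine the rest), the sequence is eventually periodic: after a pre-period of length 1 it cycles with period 6.
For j ≥ 1, b[j] depends only on (j - 1) mod 6. (155 - 1) mod 6 = 4, so b[155] = b[5] = 27.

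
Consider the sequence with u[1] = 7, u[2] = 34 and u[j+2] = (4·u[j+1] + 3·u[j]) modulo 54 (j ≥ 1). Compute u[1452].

22

Listing terms: u[1] = 7, u[2] = 34, u[3] = 49, u[4] = 28, u[5] = 43, u[6] = 40, u[7] = 19, u[8] = 34, u[9] = 31, u[10] = 10, u[11] = 25, u[12] = 22, u[13] = 1, u[14] = 16, u[15] = 13, u[16] = 46, u[17] = 7, u[18] = 4, u[19] = 37, u[20] = 52, u[21] = 49, u[22] = 28.
Since (u[21], u[22]) = (u[3], u[4]) = (49, 28) (two consecutive terms determine the rest), the sequence is eventually periodic: after a pre-period of length 2 it cycles with period 18.
For j ≥ 3, u[j] depends only on (j - 3) mod 18. (1452 - 3) mod 18 = 9, so u[1452] = u[12] = 22.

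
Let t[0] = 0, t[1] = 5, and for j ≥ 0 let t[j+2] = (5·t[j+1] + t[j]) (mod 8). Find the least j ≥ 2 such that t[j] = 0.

Computing terms: t[0] = 0, t[1] = 5, t[2] = 1, t[3] = 2, t[4] = 3, t[5] = 1, t[6] = 0, t[7] = 1, t[8] = 5, t[9] = 2, t[10] = 7, t[11] = 5, t[12] = 0, t[13] = 5.
Since (t[12], t[13]) = (t[0], t[1]) = (0, 5) (two consecutive terms determine the rest), the sequence is periodic with period 12.
The value 0 first appears (with j ≥ 2) at t[6].

6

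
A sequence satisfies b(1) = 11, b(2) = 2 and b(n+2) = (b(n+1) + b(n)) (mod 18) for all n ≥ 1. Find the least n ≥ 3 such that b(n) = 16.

We have b(1) = 11, b(2) = 2, b(3) = 13, b(4) = 15, b(5) = 10, b(6) = 7, b(7) = 17, b(8) = 6, b(9) = 5, b(10) = 11, b(11) = 16, b(12) = 9, b(13) = 7, b(14) = 16, b(15) = 5, b(16) = 3, b(17) = 8, b(18) = 11, b(19) = 1, b(20) = 12, b(21) = 13, b(22) = 7, b(23) = 2, b(24) = 9, b(25) = 11, b(26) = 2.
The sequence repeats with period 24.
The value 16 first appears (with n ≥ 3) at b(11).

11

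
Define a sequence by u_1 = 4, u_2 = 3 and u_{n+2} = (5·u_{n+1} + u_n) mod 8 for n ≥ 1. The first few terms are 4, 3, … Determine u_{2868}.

We have u_1 = 4,  u_2 = 3,  u_3 = 3,  u_4 = 2,  u_5 = 5,  u_6 = 3,  u_7 = 4,  u_8 = 7,  u_9 = 7,  u_{10} = 2,  u_{11} = 1,  u_{12} = 7,  u_{13} = 4,  u_{14} = 3.
The sequence repeats with period 12.
So u_{2868} = u_{1 + ((2868-1) mod 12)} = u_{12} = 7.

7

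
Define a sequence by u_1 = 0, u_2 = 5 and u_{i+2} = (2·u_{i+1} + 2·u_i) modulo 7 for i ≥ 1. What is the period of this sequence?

48

We have u_1 = 0; u_2 = 5; u_3 = 3; u_4 = 2; u_5 = 3; u_6 = 3; u_7 = 5; u_8 = 2; u_9 = 0; u_{10} = 4; u_{11} = 1; u_{12} = 3; u_{13} = 1; u_{14} = 1; u_{15} = 4; u_{16} = 3; u_{17} = 0; u_{18} = 6; u_{19} = 5; u_{20} = 1; u_{21} = 5; u_{22} = 5; u_{23} = 6; u_{24} = 1; u_{25} = 0; u_{26} = 2; u_{27} = 4; u_{28} = 5; u_{29} = 4; u_{30} = 4; u_{31} = 2; u_{32} = 5; u_{33} = 0; u_{34} = 3; u_{35} = 6; u_{36} = 4; u_{37} = 6; u_{38} = 6; u_{39} = 3; u_{40} = 4; u_{41} = 0; u_{42} = 1; u_{43} = 2; u_{44} = 6; u_{45} = 2; u_{46} = 2; u_{47} = 1; u_{48} = 6; u_{49} = 0; u_{50} = 5.
Since (u_{49}, u_{50}) = (u_1, u_2) = (0, 5) (two consecutive terms determine the rest), the sequence is periodic with period 48.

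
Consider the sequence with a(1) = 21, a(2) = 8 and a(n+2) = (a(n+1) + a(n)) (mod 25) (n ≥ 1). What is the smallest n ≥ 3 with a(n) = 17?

Computing terms: a(1) = 21; a(2) = 8; a(3) = 4; a(4) = 12; a(5) = 16; a(6) = 3; a(7) = 19; a(8) = 22; a(9) = 16; a(10) = 13; a(11) = 4; a(12) = 17; a(13) = 21; a(14) = 13; a(15) = 9; a(16) = 22; a(17) = 6; a(18) = 3; a(19) = 9; a(20) = 12; a(21) = 21; a(22) = 8.
The sequence repeats with period 20.
The value 17 first appears (with n ≥ 3) at a(12).

12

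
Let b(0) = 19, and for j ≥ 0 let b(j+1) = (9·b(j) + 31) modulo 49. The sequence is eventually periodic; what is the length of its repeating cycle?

Computing terms: b(0) = 19, b(1) = 6, b(2) = 36, b(3) = 12, b(4) = 41, b(5) = 8, b(6) = 5, b(7) = 27, b(8) = 29, b(9) = 47, b(10) = 13, b(11) = 1, b(12) = 40, b(13) = 48, b(14) = 22, b(15) = 33, b(16) = 34, b(17) = 43, b(18) = 26, b(19) = 20, b(20) = 15, b(21) = 19.
The sequence repeats with period 21.

21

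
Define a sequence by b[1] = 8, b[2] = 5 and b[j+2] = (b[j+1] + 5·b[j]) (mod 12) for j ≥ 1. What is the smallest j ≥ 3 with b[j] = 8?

7

Computing terms: b[1] = 8,  b[2] = 5,  b[3] = 9,  b[4] = 10,  b[5] = 7,  b[6] = 9,  b[7] = 8,  b[8] = 5.
The sequence repeats with period 6.
The value 8 next appears (with j ≥ 3) at b[7].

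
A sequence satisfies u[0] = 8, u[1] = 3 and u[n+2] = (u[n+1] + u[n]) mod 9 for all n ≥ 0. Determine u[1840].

2

Computing terms: u[0] = 8; u[1] = 3; u[2] = 2; u[3] = 5; u[4] = 7; u[5] = 3; u[6] = 1; u[7] = 4; u[8] = 5; u[9] = 0; u[10] = 5; u[11] = 5; u[12] = 1; u[13] = 6; u[14] = 7; u[15] = 4; u[16] = 2; u[17] = 6; u[18] = 8; u[19] = 5; u[20] = 4; u[21] = 0; u[22] = 4; u[23] = 4; u[24] = 8; u[25] = 3.
The sequence repeats with period 24.
(1840 - 0) mod 24 = 16, so u[1840] = u[16] = 2.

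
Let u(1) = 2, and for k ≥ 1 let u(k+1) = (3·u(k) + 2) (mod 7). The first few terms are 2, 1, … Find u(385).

2

Listing terms: u(1) = 2; u(2) = 1; u(3) = 5; u(4) = 3; u(5) = 4; u(6) = 0; u(7) = 2.
The sequence repeats with period 6.
So u(385) = u(1 + ((385-1) mod 6)) = u(1) = 2.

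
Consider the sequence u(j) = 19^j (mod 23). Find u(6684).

8

u(1) = 19; u(2) = 16; u(3) = 5; u(4) = 3; u(5) = 11; u(6) = 2; u(7) = 15; u(8) = 9; u(9) = 10; u(10) = 6; u(11) = 22; u(12) = 4; u(13) = 7; u(14) = 18; u(15) = 20; u(16) = 12; u(17) = 21; u(18) = 8; u(19) = 14; u(20) = 13; u(21) = 17; u(22) = 1; u(23) = 19.
Since u(23) = u(1) = 19, the sequence is periodic with period 22.
(6684 - 1) mod 22 = 17, so u(6684) = u(18) = 8.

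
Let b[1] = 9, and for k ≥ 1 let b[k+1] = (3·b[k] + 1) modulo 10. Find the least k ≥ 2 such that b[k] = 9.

5

Listing terms: b[1] = 9; b[2] = 8; b[3] = 5; b[4] = 6; b[5] = 9.
Since b[5] = b[1] = 9, the sequence is periodic with period 4.
The value 9 next appears (with k ≥ 2) at b[5].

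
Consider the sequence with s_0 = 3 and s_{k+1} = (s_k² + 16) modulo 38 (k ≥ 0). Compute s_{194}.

Listing terms: s_0 = 3, s_1 = 25, s_2 = 33, s_3 = 3.
The sequence repeats with period 3.
(194 - 0) mod 3 = 2, so s_{194} = s_2 = 33.

33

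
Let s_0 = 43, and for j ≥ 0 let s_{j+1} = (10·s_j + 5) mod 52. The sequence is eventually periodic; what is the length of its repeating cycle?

s_0 = 43; s_1 = 19; s_2 = 39; s_3 = 31; s_4 = 3; s_5 = 35; s_6 = 43.
Since s_6 = s_0 = 43, the sequence is periodic with period 6.

6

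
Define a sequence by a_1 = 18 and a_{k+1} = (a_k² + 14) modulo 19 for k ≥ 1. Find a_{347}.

11

Computing terms: a_1 = 18, a_2 = 15, a_3 = 11, a_4 = 2, a_5 = 18.
The sequence repeats with period 4.
(347 - 1) mod 4 = 2, so a_{347} = a_3 = 11.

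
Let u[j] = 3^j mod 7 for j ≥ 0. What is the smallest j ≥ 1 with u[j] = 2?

We have u[0] = 1, u[1] = 3, u[2] = 2, u[3] = 6, u[4] = 4, u[5] = 5, u[6] = 1.
The sequence repeats with period 6.
The value 2 first appears (with j ≥ 1) at u[2].

2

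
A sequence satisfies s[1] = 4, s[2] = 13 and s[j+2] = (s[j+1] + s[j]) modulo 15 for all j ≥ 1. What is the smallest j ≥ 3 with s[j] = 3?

16

We have s[1] = 4, s[2] = 13, s[3] = 2, s[4] = 0, s[5] = 2, s[6] = 2, s[7] = 4, s[8] = 6, s[9] = 10, s[10] = 1, s[11] = 11, s[12] = 12, s[13] = 8, s[14] = 5, s[15] = 13, s[16] = 3, s[17] = 1, s[18] = 4, s[19] = 5, s[20] = 9, s[21] = 14, s[22] = 8, s[23] = 7, s[24] = 0, s[25] = 7, s[26] = 7, s[27] = 14, s[28] = 6, s[29] = 5, s[30] = 11, s[31] = 1, s[32] = 12, s[33] = 13, s[34] = 10, s[35] = 8, s[36] = 3, s[37] = 11, s[38] = 14, s[39] = 10, s[40] = 9, s[41] = 4, s[42] = 13.
The sequence repeats with period 40.
The value 3 first appears (with j ≥ 3) at s[16].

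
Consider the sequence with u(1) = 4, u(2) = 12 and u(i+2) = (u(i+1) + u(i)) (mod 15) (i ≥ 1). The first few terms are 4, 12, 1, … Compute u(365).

14

We have u(1) = 4; u(2) = 12; u(3) = 1; u(4) = 13; u(5) = 14; u(6) = 12; u(7) = 11; u(8) = 8; u(9) = 4; u(10) = 12.
The sequence repeats with period 8.
(365 - 1) mod 8 = 4, so u(365) = u(5) = 14.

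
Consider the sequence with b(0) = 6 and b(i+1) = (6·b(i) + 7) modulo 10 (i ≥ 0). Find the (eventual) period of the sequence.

Computing terms: b(0) = 6,  b(1) = 3,  b(2) = 5,  b(3) = 7,  b(4) = 9,  b(5) = 1,  b(6) = 3.
Since b(6) = b(1) = 3, the sequence is eventually periodic: after a pre-period of length 1 it cycles with period 5.

5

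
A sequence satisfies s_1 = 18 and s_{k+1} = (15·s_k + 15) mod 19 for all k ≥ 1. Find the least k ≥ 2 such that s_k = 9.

16

We have s_1 = 18,  s_2 = 0,  s_3 = 15,  s_4 = 12,  s_5 = 5,  s_6 = 14,  s_7 = 16,  s_8 = 8,  s_9 = 2,  s_{10} = 7,  s_{11} = 6,  s_{12} = 10,  s_{13} = 13,  s_{14} = 1,  s_{15} = 11,  s_{16} = 9,  s_{17} = 17,  s_{18} = 4,  s_{19} = 18.
Since s_{19} = s_1 = 18, the sequence is periodic with period 18.
The value 9 first appears (with k ≥ 2) at s_{16}.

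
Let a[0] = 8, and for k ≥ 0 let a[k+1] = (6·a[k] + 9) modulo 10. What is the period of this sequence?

Listing terms: a[0] = 8; a[1] = 7; a[2] = 1; a[3] = 5; a[4] = 9; a[5] = 3; a[6] = 7.
Since a[6] = a[1] = 7, the sequence is eventually periodic: after a pre-period of length 1 it cycles with period 5.

5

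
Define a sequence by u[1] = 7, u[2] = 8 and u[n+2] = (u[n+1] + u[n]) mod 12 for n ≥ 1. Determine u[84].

5

Listing terms: u[1] = 7,  u[2] = 8,  u[3] = 3,  u[4] = 11,  u[5] = 2,  u[6] = 1,  u[7] = 3,  u[8] = 4,  u[9] = 7,  u[10] = 11,  u[11] = 6,  u[12] = 5,  u[13] = 11,  u[14] = 4,  u[15] = 3,  u[16] = 7,  u[17] = 10,  u[18] = 5,  u[19] = 3,  u[20] = 8,  u[21] = 11,  u[22] = 7,  u[23] = 6,  u[24] = 1,  u[25] = 7,  u[26] = 8.
The sequence repeats with period 24.
So u[84] = u[1 + ((84-1) mod 24)] = u[12] = 5.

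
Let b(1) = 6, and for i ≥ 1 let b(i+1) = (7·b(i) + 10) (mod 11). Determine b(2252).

Computing terms: b(1) = 6; b(2) = 8; b(3) = 0; b(4) = 10; b(5) = 3; b(6) = 9; b(7) = 7; b(8) = 4; b(9) = 5; b(10) = 1; b(11) = 6.
The sequence repeats with period 10.
So b(2252) = b(1 + ((2252-1) mod 10)) = b(2) = 8.

8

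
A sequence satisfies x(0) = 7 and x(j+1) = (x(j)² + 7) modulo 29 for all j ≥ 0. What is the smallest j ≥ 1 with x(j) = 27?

1

Listing terms: x(0) = 7; x(1) = 27; x(2) = 11; x(3) = 12; x(4) = 6; x(5) = 14; x(6) = 0; x(7) = 7.
Since x(7) = x(0) = 7, the sequence is periodic with period 7.
The value 27 first appears (with j ≥ 1) at x(1).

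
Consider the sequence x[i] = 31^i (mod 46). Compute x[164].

Listing terms: x[1] = 31,  x[2] = 41,  x[3] = 29,  x[4] = 25,  x[5] = 39,  x[6] = 13,  x[7] = 35,  x[8] = 27,  x[9] = 9,  x[10] = 3,  x[11] = 1,  x[12] = 31.
Since x[12] = x[1] = 31, the sequence is periodic with period 11.
So x[164] = x[1 + ((164-1) mod 11)] = x[10] = 3.

3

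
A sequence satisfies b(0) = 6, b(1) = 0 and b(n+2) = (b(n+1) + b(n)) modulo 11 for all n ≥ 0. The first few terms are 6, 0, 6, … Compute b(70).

Computing terms: b(0) = 6; b(1) = 0; b(2) = 6; b(3) = 6; b(4) = 1; b(5) = 7; b(6) = 8; b(7) = 4; b(8) = 1; b(9) = 5; b(10) = 6; b(11) = 0.
Since (b(10), b(11)) = (b(0), b(1)) = (6, 0) (two consecutive terms determine the rest), the sequence is periodic with period 10.
So b(70) = b(0 + ((70-0) mod 10)) = b(0) = 6.

6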